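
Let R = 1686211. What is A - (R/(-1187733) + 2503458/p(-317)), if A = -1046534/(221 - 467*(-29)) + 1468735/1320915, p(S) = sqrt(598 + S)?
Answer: -5878641929623795/79978746801874 - 2503458*sqrt(281)/281 ≈ -1.4942e+5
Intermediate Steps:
A = -45405559669/606035802 (A = -1046534/(221 + 13543) + 1468735*(1/1320915) = -1046534/13764 + 293747/264183 = -1046534*1/13764 + 293747/264183 = -523267/6882 + 293747/264183 = -45405559669/606035802 ≈ -74.922)
A - (R/(-1187733) + 2503458/p(-317)) = -45405559669/606035802 - (1686211/(-1187733) + 2503458/(sqrt(598 - 317))) = -45405559669/606035802 - (1686211*(-1/1187733) + 2503458/(sqrt(281))) = -45405559669/606035802 - (-1686211/1187733 + 2503458*(sqrt(281)/281)) = -45405559669/606035802 - (-1686211/1187733 + 2503458*sqrt(281)/281) = -45405559669/606035802 + (1686211/1187733 - 2503458*sqrt(281)/281) = -5878641929623795/79978746801874 - 2503458*sqrt(281)/281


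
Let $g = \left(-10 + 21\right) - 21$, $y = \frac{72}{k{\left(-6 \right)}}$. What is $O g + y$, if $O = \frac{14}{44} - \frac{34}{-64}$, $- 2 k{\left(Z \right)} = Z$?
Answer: $\frac{2729}{176} \approx 15.506$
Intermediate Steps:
$k{\left(Z \right)} = - \frac{Z}{2}$
$y = 24$ ($y = \frac{72}{\left(- \frac{1}{2}\right) \left(-6\right)} = \frac{72}{3} = 72 \cdot \frac{1}{3} = 24$)
$O = \frac{299}{352}$ ($O = 14 \cdot \frac{1}{44} - - \frac{17}{32} = \frac{7}{22} + \frac{17}{32} = \frac{299}{352} \approx 0.84943$)
$g = -10$ ($g = 11 - 21 = -10$)
$O g + y = \frac{299}{352} \left(-10\right) + 24 = - \frac{1495}{176} + 24 = \frac{2729}{176}$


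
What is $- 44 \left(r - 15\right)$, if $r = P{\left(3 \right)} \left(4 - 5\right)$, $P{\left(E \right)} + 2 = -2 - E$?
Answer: $352$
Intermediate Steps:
$P{\left(E \right)} = -4 - E$ ($P{\left(E \right)} = -2 - \left(2 + E\right) = -4 - E$)
$r = 7$ ($r = \left(-4 - 3\right) \left(4 - 5\right) = \left(-4 - 3\right) \left(-1\right) = \left(-7\right) \left(-1\right) = 7$)
$- 44 \left(r - 15\right) = - 44 \left(7 - 15\right) = \left(-44\right) \left(-8\right) = 352$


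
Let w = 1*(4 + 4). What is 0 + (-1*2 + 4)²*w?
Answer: 32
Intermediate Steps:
w = 8 (w = 1*8 = 8)
0 + (-1*2 + 4)²*w = 0 + (-1*2 + 4)²*8 = 0 + (-2 + 4)²*8 = 0 + 2²*8 = 0 + 4*8 = 0 + 32 = 32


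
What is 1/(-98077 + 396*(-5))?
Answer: -1/100057 ≈ -9.9943e-6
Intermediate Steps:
1/(-98077 + 396*(-5)) = 1/(-98077 - 1980) = 1/(-100057) = -1/100057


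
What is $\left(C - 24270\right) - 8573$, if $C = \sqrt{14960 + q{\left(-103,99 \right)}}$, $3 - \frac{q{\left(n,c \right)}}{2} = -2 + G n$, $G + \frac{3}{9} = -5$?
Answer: $-32843 + \frac{\sqrt{124842}}{3} \approx -32725.0$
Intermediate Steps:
$G = - \frac{16}{3}$ ($G = - \frac{1}{3} - 5 = - \frac{16}{3} \approx -5.3333$)
$q{\left(n,c \right)} = 10 + \frac{32 n}{3}$ ($q{\left(n,c \right)} = 6 - 2 \left(-2 - \frac{16 n}{3}\right) = 6 + \left(4 + \frac{32 n}{3}\right) = 10 + \frac{32 n}{3}$)
$C = \frac{\sqrt{124842}}{3}$ ($C = \sqrt{14960 + \left(10 + \frac{32}{3} \left(-103\right)\right)} = \sqrt{14960 + \left(10 - \frac{3296}{3}\right)} = \sqrt{14960 - \frac{3266}{3}} = \sqrt{\frac{41614}{3}} = \frac{\sqrt{124842}}{3} \approx 117.78$)
$\left(C - 24270\right) - 8573 = \left(\frac{\sqrt{124842}}{3} - 24270\right) - 8573 = \left(-24270 + \frac{\sqrt{124842}}{3}\right) - 8573 = -32843 + \frac{\sqrt{124842}}{3}$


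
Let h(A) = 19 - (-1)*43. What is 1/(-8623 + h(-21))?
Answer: -1/8561 ≈ -0.00011681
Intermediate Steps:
h(A) = 62 (h(A) = 19 - 1*(-43) = 19 + 43 = 62)
1/(-8623 + h(-21)) = 1/(-8623 + 62) = 1/(-8561) = -1/8561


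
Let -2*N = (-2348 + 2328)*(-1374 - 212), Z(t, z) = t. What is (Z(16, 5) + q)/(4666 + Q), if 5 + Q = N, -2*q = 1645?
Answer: 1613/22398 ≈ 0.072015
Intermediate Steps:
q = -1645/2 (q = -½*1645 = -1645/2 ≈ -822.50)
N = -15860 (N = -(-2348 + 2328)*(-1374 - 212)/2 = -(-10)*(-1586) = -½*31720 = -15860)
Q = -15865 (Q = -5 - 15860 = -15865)
(Z(16, 5) + q)/(4666 + Q) = (16 - 1645/2)/(4666 - 15865) = -1613/2/(-11199) = -1613/2*(-1/11199) = 1613/22398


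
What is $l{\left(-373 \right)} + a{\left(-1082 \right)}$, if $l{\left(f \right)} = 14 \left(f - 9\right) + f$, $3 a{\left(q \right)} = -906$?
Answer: $-6023$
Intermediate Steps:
$a{\left(q \right)} = -302$ ($a{\left(q \right)} = \frac{1}{3} \left(-906\right) = -302$)
$l{\left(f \right)} = -126 + 15 f$ ($l{\left(f \right)} = 14 \left(f - 9\right) + f = 14 \left(-9 + f\right) + f = \left(-126 + 14 f\right) + f = -126 + 15 f$)
$l{\left(-373 \right)} + a{\left(-1082 \right)} = \left(-126 + 15 \left(-373\right)\right) - 302 = \left(-126 - 5595\right) - 302 = -5721 - 302 = -6023$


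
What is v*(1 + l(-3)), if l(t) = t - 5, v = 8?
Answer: -56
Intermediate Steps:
l(t) = -5 + t
v*(1 + l(-3)) = 8*(1 + (-5 - 3)) = 8*(1 - 8) = 8*(-7) = -56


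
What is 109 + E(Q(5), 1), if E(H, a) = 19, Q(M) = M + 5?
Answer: 128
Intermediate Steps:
Q(M) = 5 + M
109 + E(Q(5), 1) = 109 + 19 = 128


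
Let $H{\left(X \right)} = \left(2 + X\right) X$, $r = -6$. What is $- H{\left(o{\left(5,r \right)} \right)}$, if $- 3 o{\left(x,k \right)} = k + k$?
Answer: $-24$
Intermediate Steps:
$o{\left(x,k \right)} = - \frac{2 k}{3}$ ($o{\left(x,k \right)} = - \frac{k + k}{3} = - \frac{2 k}{3}$)
$H{\left(X \right)} = X \left(2 + X\right)$
$- H{\left(o{\left(5,r \right)} \right)} = - \left(- \frac{2}{3}\right) \left(-6\right) \left(2 - -4\right) = - 4 \left(2 + 4\right) = - 4 \cdot 6 = \left(-1\right) 24 = -24$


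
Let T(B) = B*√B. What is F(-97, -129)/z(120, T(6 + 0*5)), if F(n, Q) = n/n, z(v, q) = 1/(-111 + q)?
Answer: -111 + 6*√6 ≈ -96.303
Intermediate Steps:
T(B) = B^(3/2)
F(n, Q) = 1
F(-97, -129)/z(120, T(6 + 0*5)) = 1/1/(-111 + (6 + 0*5)^(3/2)) = 1/1/(-111 + (6 + 0)^(3/2)) = 1/1/(-111 + 6^(3/2)) = 1/1/(-111 + 6*√6) = 1*(-111 + 6*√6) = -111 + 6*√6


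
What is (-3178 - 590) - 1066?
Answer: -4834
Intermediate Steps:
(-3178 - 590) - 1066 = -3768 - 1066 = -4834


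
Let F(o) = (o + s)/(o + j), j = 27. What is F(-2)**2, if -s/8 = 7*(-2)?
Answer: 484/25 ≈ 19.360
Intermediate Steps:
s = 112 (s = -56*(-2) = -8*(-14) = 112)
F(o) = (112 + o)/(27 + o) (F(o) = (o + 112)/(o + 27) = (112 + o)/(27 + o))
F(-2)**2 = ((112 - 2)/(27 - 2))**2 = (110/25)**2 = ((1/25)*110)**2 = (22/5)**2 = 484/25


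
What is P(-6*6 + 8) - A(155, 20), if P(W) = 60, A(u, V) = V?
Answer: 40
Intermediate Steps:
P(-6*6 + 8) - A(155, 20) = 60 - 1*20 = 60 - 20 = 40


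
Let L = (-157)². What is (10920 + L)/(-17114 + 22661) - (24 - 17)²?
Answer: -236234/5547 ≈ -42.588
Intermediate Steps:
L = 24649
(10920 + L)/(-17114 + 22661) - (24 - 17)² = (10920 + 24649)/(-17114 + 22661) - (24 - 17)² = 35569/5547 - 1*7² = 35569*(1/5547) - 1*49 = 35569/5547 - 49 = -236234/5547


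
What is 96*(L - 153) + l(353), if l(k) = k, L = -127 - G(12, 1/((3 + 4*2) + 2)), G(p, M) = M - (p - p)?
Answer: -344947/13 ≈ -26534.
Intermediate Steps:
G(p, M) = M (G(p, M) = M - 1*0 = M + 0 = M)
L = -1652/13 (L = -127 - 1/((3 + 4*2) + 2) = -127 - 1/((3 + 8) + 2) = -127 - 1/(11 + 2) = -127 - 1/13 = -1652/13 ≈ -127.08)
96*(L - 153) + l(353) = 96*(-1652/13 - 153) + 353 = 96*(-3641/13) + 353 = -349536/13 + 353 = -344947/13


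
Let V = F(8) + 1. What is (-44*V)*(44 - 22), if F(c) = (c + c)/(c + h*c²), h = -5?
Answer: -35816/39 ≈ -918.36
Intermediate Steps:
F(c) = 2*c/(c - 5*c²) (F(c) = (c + c)/(c - 5*c²) = (2*c)/(c - 5*c²) = 2*c/(c - 5*c²))
V = 37/39 (V = 2/(1 - 5*8) + 1 = 2/(1 - 40) + 1 = 2/(-39) + 1 = 2*(-1/39) + 1 = -2/39 + 1 = 37/39 ≈ 0.94872)
(-44*V)*(44 - 22) = (-44*37/39)*(44 - 22) = -1628/39*22 = -35816/39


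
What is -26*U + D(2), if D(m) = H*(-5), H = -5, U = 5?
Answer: -105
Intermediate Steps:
D(m) = 25 (D(m) = -5*(-5) = 25)
-26*U + D(2) = -26*5 + 25 = -130 + 25 = -105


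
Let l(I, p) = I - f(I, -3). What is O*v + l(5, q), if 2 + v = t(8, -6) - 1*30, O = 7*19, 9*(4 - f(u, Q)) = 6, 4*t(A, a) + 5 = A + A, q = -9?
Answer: -46663/12 ≈ -3888.6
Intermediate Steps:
t(A, a) = -5/4 + A/2 (t(A, a) = -5/4 + (A + A)/4 = -5/4 + (2*A)/4 = -5/4 + A/2)
f(u, Q) = 10/3 (f(u, Q) = 4 - ⅑*6 = 4 - ⅔ = 10/3)
l(I, p) = -10/3 + I (l(I, p) = I - 1*10/3 = I - 10/3 = -10/3 + I)
O = 133
v = -117/4 (v = -2 + ((-5/4 + (½)*8) - 1*30) = -2 + ((-5/4 + 4) - 30) = -2 + (11/4 - 30) = -2 - 109/4 = -117/4 ≈ -29.250)
O*v + l(5, q) = 133*(-117/4) + (-10/3 + 5) = -15561/4 + 5/3 = -46663/12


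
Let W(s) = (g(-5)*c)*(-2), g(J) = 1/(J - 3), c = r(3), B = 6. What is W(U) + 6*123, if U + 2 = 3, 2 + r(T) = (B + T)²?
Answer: 3031/4 ≈ 757.75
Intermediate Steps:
r(T) = -2 + (6 + T)²
U = 1 (U = -2 + 3 = 1)
c = 79 (c = -2 + (6 + 3)² = -2 + 9² = -2 + 81 = 79)
g(J) = 1/(-3 + J)
W(s) = 79/4 (W(s) = (79/(-3 - 5))*(-2) = (79/(-8))*(-2) = -⅛*79*(-2) = -79/8*(-2) = 79/4)
W(U) + 6*123 = 79/4 + 6*123 = 79/4 + 738 = 3031/4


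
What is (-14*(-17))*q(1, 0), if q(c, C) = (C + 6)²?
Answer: 8568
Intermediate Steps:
q(c, C) = (6 + C)²
(-14*(-17))*q(1, 0) = (-14*(-17))*(6 + 0)² = 238*6² = 238*36 = 8568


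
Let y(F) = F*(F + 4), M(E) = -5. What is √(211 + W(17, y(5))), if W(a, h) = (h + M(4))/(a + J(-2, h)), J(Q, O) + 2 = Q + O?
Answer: √178031/29 ≈ 14.550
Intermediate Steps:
J(Q, O) = -2 + O + Q (J(Q, O) = -2 + (Q + O) = -2 + (O + Q) = -2 + O + Q)
y(F) = F*(4 + F)
W(a, h) = (-5 + h)/(-4 + a + h) (W(a, h) = (h - 5)/(a + (-2 + h - 2)) = (-5 + h)/(a + (-4 + h)) = (-5 + h)/(-4 + a + h))
√(211 + W(17, y(5))) = √(211 + (-5 + 5*(4 + 5))/(-4 + 17 + 5*(4 + 5))) = √(211 + (-5 + 5*9)/(-4 + 17 + 5*9)) = √(211 + (-5 + 45)/(-4 + 17 + 45)) = √(211 + 40/58) = √(211 + (1/58)*40) = √(211 + 20/29) = √(6139/29) = √178031/29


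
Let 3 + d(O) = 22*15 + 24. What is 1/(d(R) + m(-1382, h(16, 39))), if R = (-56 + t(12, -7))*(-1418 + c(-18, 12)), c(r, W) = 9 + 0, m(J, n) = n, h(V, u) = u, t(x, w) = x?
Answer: 1/390 ≈ 0.0025641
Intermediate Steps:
c(r, W) = 9
R = 61996 (R = (-56 + 12)*(-1418 + 9) = -44*(-1409) = 61996)
d(O) = 351 (d(O) = -3 + (22*15 + 24) = -3 + (330 + 24) = -3 + 354 = 351)
1/(d(R) + m(-1382, h(16, 39))) = 1/(351 + 39) = 1/390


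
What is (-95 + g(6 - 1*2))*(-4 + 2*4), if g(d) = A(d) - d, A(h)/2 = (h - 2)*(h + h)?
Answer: -268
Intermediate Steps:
A(h) = 4*h*(-2 + h) (A(h) = 2*((h - 2)*(h + h)) = 2*((-2 + h)*(2*h)) = 2*(2*h*(-2 + h)) = 4*h*(-2 + h))
g(d) = -d + 4*d*(-2 + d) (g(d) = 4*d*(-2 + d) - d = -d + 4*d*(-2 + d))
(-95 + g(6 - 1*2))*(-4 + 2*4) = (-95 + (6 - 1*2)*(-9 + 4*(6 - 1*2)))*(-4 + 2*4) = (-95 + (6 - 2)*(-9 + 4*(6 - 2)))*(-4 + 8) = (-95 + 4*(-9 + 4*4))*4 = (-95 + 4*(-9 + 16))*4 = (-95 + 4*7)*4 = (-95 + 28)*4 = -67*4 = -268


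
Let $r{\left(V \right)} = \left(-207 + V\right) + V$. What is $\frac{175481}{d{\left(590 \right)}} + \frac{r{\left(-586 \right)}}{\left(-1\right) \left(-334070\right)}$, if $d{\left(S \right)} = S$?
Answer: $\frac{2931106203}{9855065} \approx 297.42$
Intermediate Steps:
$r{\left(V \right)} = -207 + 2 V$
$\frac{175481}{d{\left(590 \right)}} + \frac{r{\left(-586 \right)}}{\left(-1\right) \left(-334070\right)} = \frac{175481}{590} + \frac{-207 + 2 \left(-586\right)}{\left(-1\right) \left(-334070\right)} = 175481 \cdot \frac{1}{590} + \frac{-207 - 1172}{334070} = \frac{175481}{590} - \frac{1379}{334070} = \frac{2931106203}{9855065}$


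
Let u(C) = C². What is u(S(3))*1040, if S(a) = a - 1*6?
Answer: 9360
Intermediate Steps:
S(a) = -6 + a (S(a) = a - 6 = -6 + a)
u(S(3))*1040 = (-6 + 3)²*1040 = (-3)²*1040 = 9*1040 = 9360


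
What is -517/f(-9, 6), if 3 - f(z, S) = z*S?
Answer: -517/57 ≈ -9.0702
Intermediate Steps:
f(z, S) = 3 - S*z (f(z, S) = 3 - z*S = 3 - S*z)
-517/f(-9, 6) = -517/(3 - 1*6*(-9)) = -517/(3 + 54) = -517/57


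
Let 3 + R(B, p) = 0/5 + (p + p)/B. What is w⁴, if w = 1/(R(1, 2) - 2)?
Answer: 1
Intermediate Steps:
R(B, p) = -3 + 2*p/B (R(B, p) = -3 + (0/5 + (p + p)/B) = -3 + (0*(⅕) + (2*p)/B) = -3 + (0 + 2*p/B) = -3 + 2*p/B)
w = -1 (w = 1/((-3 + 2*2/1) - 2) = 1/((-3 + 2*2*1) - 2) = 1/((-3 + 4) - 2) = 1/(1 - 2) = 1/(-1) = -1)
w⁴ = (-1)⁴ = 1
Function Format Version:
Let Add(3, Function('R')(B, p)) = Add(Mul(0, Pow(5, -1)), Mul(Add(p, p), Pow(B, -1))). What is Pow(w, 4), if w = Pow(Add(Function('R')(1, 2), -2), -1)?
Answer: 1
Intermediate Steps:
Function('R')(B, p) = Add(-3, Mul(2, p, Pow(B, -1))) (Function('R')(B, p) = Add(-3, Add(Mul(0, Pow(5, -1)), Mul(Add(p, p), Pow(B, -1)))) = Add(-3, Add(Mul(0, Rational(1, 5)), Mul(Mul(2, p), Pow(B, -1)))) = Add(-3, Add(0, Mul(2, p, Pow(B, -1)))) = Add(-3, Mul(2, p, Pow(B, -1))))
w = -1 (w = Pow(Add(Add(-3, Mul(2, 2, Pow(1, -1))), -2), -1) = Pow(Add(Add(-3, Mul(2, 2, 1)), -2), -1) = Pow(Add(Add(-3, 4), -2), -1) = Pow(Add(1, -2), -1) = Pow(-1, -1) = -1)
Pow(w, 4) = Pow(-1, 4) = 1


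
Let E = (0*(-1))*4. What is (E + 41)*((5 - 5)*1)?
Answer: 0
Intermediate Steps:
E = 0 (E = 0*4 = 0)
(E + 41)*((5 - 5)*1) = (0 + 41)*((5 - 5)*1) = 41*(0*1) = 41*0 = 0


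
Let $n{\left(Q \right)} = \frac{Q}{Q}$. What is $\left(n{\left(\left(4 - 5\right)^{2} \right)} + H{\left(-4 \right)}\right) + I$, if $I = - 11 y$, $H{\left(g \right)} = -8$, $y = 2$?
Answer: $-29$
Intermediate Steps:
$I = -22$ ($I = \left(-11\right) 2 = -22$)
$n{\left(Q \right)} = 1$
$\left(n{\left(\left(4 - 5\right)^{2} \right)} + H{\left(-4 \right)}\right) + I = \left(1 - 8\right) - 22 = -7 - 22 = -29$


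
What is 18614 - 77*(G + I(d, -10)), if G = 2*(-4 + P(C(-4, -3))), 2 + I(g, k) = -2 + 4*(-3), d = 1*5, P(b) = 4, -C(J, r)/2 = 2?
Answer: 19846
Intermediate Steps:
C(J, r) = -4 (C(J, r) = -2*2 = -4)
d = 5
I(g, k) = -16 (I(g, k) = -2 + (-2 + 4*(-3)) = -2 + (-2 - 12) = -2 - 14 = -16)
G = 0 (G = 2*(-4 + 4) = 2*0 = 0)
18614 - 77*(G + I(d, -10)) = 18614 - 77*(0 - 16) = 18614 - 77*(-16) = 18614 - 1*(-1232) = 18614 + 1232 = 19846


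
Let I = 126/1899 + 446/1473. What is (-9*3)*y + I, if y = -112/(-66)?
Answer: -155382704/3418833 ≈ -45.449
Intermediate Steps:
y = 56/33 (y = -112*(-1/66) = 56/33 ≈ 1.6970)
I = 114728/310803 (I = 126*(1/1899) + 446*(1/1473) = 14/211 + 446/1473 = 114728/310803 ≈ 0.36913)
(-9*3)*y + I = -9*3*(56/33) + 114728/310803 = -27*56/33 + 114728/310803 = -504/11 + 114728/310803 = -155382704/3418833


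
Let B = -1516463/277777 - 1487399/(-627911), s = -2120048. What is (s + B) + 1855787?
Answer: -46092740194208837/174419233847 ≈ -2.6426e+5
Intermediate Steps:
B = -539038566770/174419233847 (B = -1516463*1/277777 - 1487399*(-1/627911) = -1516463/277777 + 1487399/627911 = -539038566770/174419233847 ≈ -3.0905)
(s + B) + 1855787 = (-2120048 - 539038566770/174419233847) + 1855787 = -369777686917431426/174419233847 + 1855787 = -46092740194208837/174419233847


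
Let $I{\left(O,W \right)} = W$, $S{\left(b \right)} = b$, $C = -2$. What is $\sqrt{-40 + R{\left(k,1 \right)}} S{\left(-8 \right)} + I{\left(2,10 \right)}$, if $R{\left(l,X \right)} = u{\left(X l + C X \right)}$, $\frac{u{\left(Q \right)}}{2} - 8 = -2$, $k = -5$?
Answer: $10 - 16 i \sqrt{7} \approx 10.0 - 42.332 i$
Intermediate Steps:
$u{\left(Q \right)} = 12$ ($u{\left(Q \right)} = 16 + 2 \left(-2\right) = 16 - 4 = 12$)
$R{\left(l,X \right)} = 12$
$\sqrt{-40 + R{\left(k,1 \right)}} S{\left(-8 \right)} + I{\left(2,10 \right)} = \sqrt{-40 + 12} \left(-8\right) + 10 = \sqrt{-28} \left(-8\right) + 10 = 2 i \sqrt{7} \left(-8\right) + 10 = - 16 i \sqrt{7} + 10 = 10 - 16 i \sqrt{7}$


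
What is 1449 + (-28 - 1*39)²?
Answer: 5938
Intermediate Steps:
1449 + (-28 - 1*39)² = 1449 + (-28 - 39)² = 1449 + (-67)² = 1449 + 4489 = 5938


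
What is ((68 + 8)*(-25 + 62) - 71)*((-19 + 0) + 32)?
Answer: 35633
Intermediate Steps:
((68 + 8)*(-25 + 62) - 71)*((-19 + 0) + 32) = (76*37 - 71)*(-19 + 32) = (2812 - 71)*13 = 2741*13 = 35633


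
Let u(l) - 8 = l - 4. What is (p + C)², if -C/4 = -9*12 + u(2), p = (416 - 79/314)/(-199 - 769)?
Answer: 15346717962460641/92386818304 ≈ 1.6611e+5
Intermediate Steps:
u(l) = 4 + l (u(l) = 8 + (l - 4) = 8 + (-4 + l) = 4 + l)
p = -130545/303952 (p = (416 - 79*1/314)/(-968) = (416 - 79/314)*(-1/968) = (130545/314)*(-1/968) = -130545/303952 ≈ -0.42949)
C = 408 (C = -4*(-9*12 + (4 + 2)) = -4*(-108 + 6) = -4*(-102) = 408)
(p + C)² = (-130545/303952 + 408)² = (123881871/303952)² = 15346717962460641/92386818304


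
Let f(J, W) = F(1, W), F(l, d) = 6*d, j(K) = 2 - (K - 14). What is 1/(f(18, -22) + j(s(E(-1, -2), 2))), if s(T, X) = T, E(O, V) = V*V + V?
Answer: -1/118 ≈ -0.0084746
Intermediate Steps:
E(O, V) = V + V**2 (E(O, V) = V**2 + V = V + V**2)
j(K) = 16 - K (j(K) = 2 - (-14 + K) = 2 + (14 - K) = 16 - K)
f(J, W) = 6*W
1/(f(18, -22) + j(s(E(-1, -2), 2))) = 1/(6*(-22) + (16 - (-2)*(1 - 2))) = 1/(-132 + (16 - (-2)*(-1))) = 1/(-132 + (16 - 1*2)) = 1/(-132 + (16 - 2)) = 1/(-132 + 14) = 1/(-118) = -1/118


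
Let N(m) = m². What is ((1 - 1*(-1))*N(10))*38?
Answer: 7600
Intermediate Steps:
((1 - 1*(-1))*N(10))*38 = ((1 - 1*(-1))*10²)*38 = ((1 + 1)*100)*38 = (2*100)*38 = 200*38 = 7600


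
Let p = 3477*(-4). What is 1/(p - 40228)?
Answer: -1/54136 ≈ -1.8472e-5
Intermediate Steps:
p = -13908
1/(p - 40228) = 1/(-13908 - 40228) = 1/(-54136) = -1/54136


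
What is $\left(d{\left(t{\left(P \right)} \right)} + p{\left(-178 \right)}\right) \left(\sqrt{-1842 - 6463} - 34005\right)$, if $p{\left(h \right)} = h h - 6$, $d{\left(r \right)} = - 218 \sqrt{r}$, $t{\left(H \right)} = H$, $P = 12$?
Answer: $2 \left(-15839 + 218 \sqrt{3}\right) \left(34005 - i \sqrt{8305}\right) \approx -1.0515 \cdot 10^{9} + 2.8181 \cdot 10^{6} i$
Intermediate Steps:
$p{\left(h \right)} = -6 + h^{2}$ ($p{\left(h \right)} = h^{2} - 6 = -6 + h^{2}$)
$\left(d{\left(t{\left(P \right)} \right)} + p{\left(-178 \right)}\right) \left(\sqrt{-1842 - 6463} - 34005\right) = \left(- 218 \sqrt{12} - \left(6 - \left(-178\right)^{2}\right)\right) \left(\sqrt{-1842 - 6463} - 34005\right) = \left(- 218 \cdot 2 \sqrt{3} + \left(-6 + 31684\right)\right) \left(\sqrt{-8305} - 34005\right) = \left(- 436 \sqrt{3} + 31678\right) \left(i \sqrt{8305} - 34005\right) = \left(31678 - 436 \sqrt{3}\right) \left(-34005 + i \sqrt{8305}\right) = \left(-34005 + i \sqrt{8305}\right) \left(31678 - 436 \sqrt{3}\right)$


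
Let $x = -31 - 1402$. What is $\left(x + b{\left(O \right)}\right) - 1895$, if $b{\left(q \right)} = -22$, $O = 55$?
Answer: $-3350$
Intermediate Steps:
$x = -1433$ ($x = -31 - 1402 = -1433$)
$\left(x + b{\left(O \right)}\right) - 1895 = \left(-1433 - 22\right) - 1895 = -1455 - 1895 = -3350$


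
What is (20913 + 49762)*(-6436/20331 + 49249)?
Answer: 70765109423525/20331 ≈ 3.4806e+9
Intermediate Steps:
(20913 + 49762)*(-6436/20331 + 49249) = 70675*(-6436*1/20331 + 49249) = 70675*(-6436/20331 + 49249) = 70675*(1001274983/20331) = 70765109423525/20331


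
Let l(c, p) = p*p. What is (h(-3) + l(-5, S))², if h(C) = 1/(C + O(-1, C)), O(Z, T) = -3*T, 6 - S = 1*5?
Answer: 49/36 ≈ 1.3611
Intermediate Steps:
S = 1 (S = 6 - 5 = 1)
l(c, p) = p²
h(C) = -1/(2*C) (h(C) = 1/(C - 3*C) = 1/(-2*C) = -1/(2*C))
(h(-3) + l(-5, S))² = (-½/(-3) + 1²)² = (-½*(-⅓) + 1)² = (⅙ + 1)² = (7/6)² = 49/36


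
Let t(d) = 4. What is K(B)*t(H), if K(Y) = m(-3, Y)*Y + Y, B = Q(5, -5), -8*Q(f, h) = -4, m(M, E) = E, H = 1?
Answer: 3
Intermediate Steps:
Q(f, h) = ½ (Q(f, h) = -⅛*(-4) = ½)
B = ½ ≈ 0.50000
K(Y) = Y + Y² (K(Y) = Y*Y + Y = Y² + Y = Y + Y²)
K(B)*t(H) = ((1 + ½)/2)*4 = ((½)*(3/2))*4 = (¾)*4 = 3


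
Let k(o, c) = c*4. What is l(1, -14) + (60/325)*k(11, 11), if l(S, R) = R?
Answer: -382/65 ≈ -5.8769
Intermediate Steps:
k(o, c) = 4*c
l(1, -14) + (60/325)*k(11, 11) = -14 + (60/325)*(4*11) = -14 + (60*(1/325))*44 = -14 + (12/65)*44 = -14 + 528/65 = -382/65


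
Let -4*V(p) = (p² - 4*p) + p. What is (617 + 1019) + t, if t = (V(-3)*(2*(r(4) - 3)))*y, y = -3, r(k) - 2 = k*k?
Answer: 2041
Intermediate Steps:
r(k) = 2 + k² (r(k) = 2 + k*k = 2 + k²)
V(p) = -p²/4 + 3*p/4 (V(p) = -((p² - 4*p) + p)/4 = -(p² - 3*p)/4 = -p²/4 + 3*p/4)
t = 405 (t = (((¼)*(-3)*(3 - 1*(-3)))*(2*((2 + 4²) - 3)))*(-3) = (((¼)*(-3)*(3 + 3))*(2*((2 + 16) - 3)))*(-3) = (((¼)*(-3)*6)*(2*(18 - 3)))*(-3) = -9*15*(-3) = -9/2*30*(-3) = -135*(-3) = 405)
(617 + 1019) + t = (617 + 1019) + 405 = 1636 + 405 = 2041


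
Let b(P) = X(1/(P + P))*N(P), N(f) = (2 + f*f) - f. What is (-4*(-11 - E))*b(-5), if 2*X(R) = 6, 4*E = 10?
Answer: 5184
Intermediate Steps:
E = 5/2 (E = (¼)*10 = 5/2 ≈ 2.5000)
X(R) = 3 (X(R) = (½)*6 = 3)
N(f) = 2 + f² - f (N(f) = (2 + f²) - f = 2 + f² - f)
b(P) = 6 - 3*P + 3*P² (b(P) = 3*(2 + P² - P) = 6 - 3*P + 3*P²)
(-4*(-11 - E))*b(-5) = (-4*(-11 - 1*5/2))*(6 - 3*(-5) + 3*(-5)²) = (-4*(-11 - 5/2))*(6 + 15 + 3*25) = (-4*(-27/2))*(6 + 15 + 75) = 54*96 = 5184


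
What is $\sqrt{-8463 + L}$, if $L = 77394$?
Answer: $9 \sqrt{851} \approx 262.55$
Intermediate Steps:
$\sqrt{-8463 + L} = \sqrt{-8463 + 77394} = \sqrt{68931} = 9 \sqrt{851}$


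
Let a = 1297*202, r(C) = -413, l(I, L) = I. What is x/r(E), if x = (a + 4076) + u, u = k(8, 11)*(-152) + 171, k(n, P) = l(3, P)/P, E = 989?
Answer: -2928195/4543 ≈ -644.55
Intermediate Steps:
a = 261994
k(n, P) = 3/P
u = 1425/11 (u = (3/11)*(-152) + 171 = -456/11 + 171 = 1425/11 ≈ 129.55)
x = 2928195/11 (x = (261994 + 4076) + 1425/11 = 266070 + 1425/11 = 2928195/11 ≈ 2.6620e+5)
x/r(E) = (2928195/11)/(-413) = (2928195/11)*(-1/413) = -2928195/4543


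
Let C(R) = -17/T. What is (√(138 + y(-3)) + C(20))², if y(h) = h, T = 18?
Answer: 44029/324 - 17*√15/3 ≈ 113.95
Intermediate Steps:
C(R) = -17/18
(√(138 + y(-3)) + C(20))² = (√(138 - 3) - 17/18)² = (√135 - 17/18)² = (3*√15 - 17/18)² = (-17/18 + 3*√15)²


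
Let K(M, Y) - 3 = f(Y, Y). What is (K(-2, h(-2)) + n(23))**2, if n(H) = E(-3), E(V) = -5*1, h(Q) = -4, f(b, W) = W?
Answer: 36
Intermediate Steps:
E(V) = -5
n(H) = -5
K(M, Y) = 3 + Y
(K(-2, h(-2)) + n(23))**2 = ((3 - 4) - 5)**2 = (-1 - 5)**2 = (-6)**2 = 36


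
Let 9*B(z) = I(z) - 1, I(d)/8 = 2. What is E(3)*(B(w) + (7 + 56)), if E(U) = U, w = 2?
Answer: 194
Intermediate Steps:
I(d) = 16 (I(d) = 8*2 = 16)
B(z) = 5/3 (B(z) = (16 - 1)/9 = (⅑)*15 = 5/3)
E(3)*(B(w) + (7 + 56)) = 3*(5/3 + (7 + 56)) = 3*(5/3 + 63) = 3*(194/3) = 194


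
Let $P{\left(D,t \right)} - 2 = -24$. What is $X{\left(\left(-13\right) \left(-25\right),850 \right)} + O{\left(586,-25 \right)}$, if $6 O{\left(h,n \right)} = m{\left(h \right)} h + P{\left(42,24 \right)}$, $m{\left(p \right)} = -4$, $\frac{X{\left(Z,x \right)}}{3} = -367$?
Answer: $- \frac{4486}{3} \approx -1495.3$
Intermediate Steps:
$X{\left(Z,x \right)} = -1101$ ($X{\left(Z,x \right)} = 3 \left(-367\right) = -1101$)
$P{\left(D,t \right)} = -22$ ($P{\left(D,t \right)} = 2 - 24 = -22$)
$O{\left(h,n \right)} = - \frac{11}{3} - \frac{2 h}{3}$ ($O{\left(h,n \right)} = \frac{- 4 h - 22}{6} = \frac{-22 - 4 h}{6} = - \frac{11}{3} - \frac{2 h}{3}$)
$X{\left(\left(-13\right) \left(-25\right),850 \right)} + O{\left(586,-25 \right)} = -1101 - \frac{1183}{3} = - \frac{4486}{3}$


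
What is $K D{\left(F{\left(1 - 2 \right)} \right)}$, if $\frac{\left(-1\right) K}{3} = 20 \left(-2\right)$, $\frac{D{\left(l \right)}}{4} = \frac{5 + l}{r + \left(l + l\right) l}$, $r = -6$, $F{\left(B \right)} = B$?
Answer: $-480$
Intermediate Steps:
$D{\left(l \right)} = \frac{4 \left(5 + l\right)}{-6 + 2 l^{2}}$ ($D{\left(l \right)} = 4 \frac{5 + l}{-6 + \left(l + l\right) l} = 4 \frac{5 + l}{-6 + 2 l l} = 4 \frac{5 + l}{-6 + 2 l^{2}} = \frac{4 \left(5 + l\right)}{-6 + 2 l^{2}}$)
$K = 120$ ($K = - 3 \cdot 20 \left(-2\right) = \left(-3\right) \left(-40\right) = 120$)
$K D{\left(F{\left(1 - 2 \right)} \right)} = 120 \frac{2 \left(5 + \left(1 - 2\right)\right)}{-3 + \left(1 - 2\right)^{2}} = 120 \frac{2 \left(5 - 1\right)}{-3 + \left(-1\right)^{2}} = 120 \cdot 2 \frac{1}{-3 + 1} \cdot 4 = 120 \cdot 2 \frac{1}{-2} \cdot 4 = 120 \cdot 2 \left(- \frac{1}{2}\right) 4 = 120 \left(-4\right) = -480$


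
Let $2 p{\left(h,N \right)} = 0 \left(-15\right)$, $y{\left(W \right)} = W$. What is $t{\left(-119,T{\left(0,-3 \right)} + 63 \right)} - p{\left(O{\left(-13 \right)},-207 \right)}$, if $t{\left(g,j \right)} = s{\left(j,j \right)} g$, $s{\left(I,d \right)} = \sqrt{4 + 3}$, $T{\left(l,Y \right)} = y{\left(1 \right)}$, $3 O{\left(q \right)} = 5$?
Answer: $- 119 \sqrt{7} \approx -314.84$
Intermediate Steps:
$O{\left(q \right)} = \frac{5}{3}$ ($O{\left(q \right)} = \frac{1}{3} \cdot 5 = \frac{5}{3}$)
$p{\left(h,N \right)} = 0$ ($p{\left(h,N \right)} = \frac{0 \left(-15\right)}{2} = \frac{1}{2} \cdot 0 = 0$)
$T{\left(l,Y \right)} = 1$
$s{\left(I,d \right)} = \sqrt{7}$
$t{\left(g,j \right)} = g \sqrt{7}$ ($t{\left(g,j \right)} = \sqrt{7} g = g \sqrt{7}$)
$t{\left(-119,T{\left(0,-3 \right)} + 63 \right)} - p{\left(O{\left(-13 \right)},-207 \right)} = - 119 \sqrt{7} - 0 = - 119 \sqrt{7} + 0 = - 119 \sqrt{7}$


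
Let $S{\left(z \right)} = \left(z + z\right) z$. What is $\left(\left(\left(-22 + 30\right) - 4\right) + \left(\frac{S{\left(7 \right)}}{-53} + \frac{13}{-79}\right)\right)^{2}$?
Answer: $\frac{69172489}{17530969} \approx 3.9457$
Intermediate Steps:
$S{\left(z \right)} = 2 z^{2}$ ($S{\left(z \right)} = 2 z z = 2 z^{2}$)
$\left(\left(\left(-22 + 30\right) - 4\right) + \left(\frac{S{\left(7 \right)}}{-53} + \frac{13}{-79}\right)\right)^{2} = \left(\left(\left(-22 + 30\right) - 4\right) + \left(\frac{2 \cdot 7^{2}}{-53} + \frac{13}{-79}\right)\right)^{2} = \left(\left(8 - 4\right) + \left(2 \cdot 49 \left(- \frac{1}{53}\right) + 13 \left(- \frac{1}{79}\right)\right)\right)^{2} = \left(4 + \left(98 \left(- \frac{1}{53}\right) - \frac{13}{79}\right)\right)^{2} = \left(4 - \frac{8431}{4187}\right)^{2} = \left(\frac{8317}{4187}\right)^{2} = \frac{69172489}{17530969}$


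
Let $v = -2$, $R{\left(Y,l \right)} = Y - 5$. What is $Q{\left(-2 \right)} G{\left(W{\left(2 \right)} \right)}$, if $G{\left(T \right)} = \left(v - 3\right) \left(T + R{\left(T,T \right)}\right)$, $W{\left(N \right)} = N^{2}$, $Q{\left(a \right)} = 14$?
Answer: $-210$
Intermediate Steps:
$R{\left(Y,l \right)} = -5 + Y$
$G{\left(T \right)} = 25 - 10 T$ ($G{\left(T \right)} = \left(-2 - 3\right) \left(T + \left(-5 + T\right)\right) = - 5 \left(-5 + 2 T\right) = 25 - 10 T$)
$Q{\left(-2 \right)} G{\left(W{\left(2 \right)} \right)} = 14 \left(25 - 10 \cdot 2^{2}\right) = 14 \left(25 - 40\right) = 14 \left(-15\right) = -210$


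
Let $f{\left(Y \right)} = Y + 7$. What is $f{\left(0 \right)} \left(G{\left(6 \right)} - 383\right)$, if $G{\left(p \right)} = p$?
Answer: $-2639$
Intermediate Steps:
$f{\left(Y \right)} = 7 + Y$
$f{\left(0 \right)} \left(G{\left(6 \right)} - 383\right) = \left(7 + 0\right) \left(6 - 383\right) = 7 \left(-377\right) = -2639$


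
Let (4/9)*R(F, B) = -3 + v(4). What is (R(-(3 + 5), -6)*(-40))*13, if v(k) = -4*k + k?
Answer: 17550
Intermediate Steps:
v(k) = -3*k
R(F, B) = -135/4 (R(F, B) = 9*(-3 - 3*4)/4 = 9*(-3 - 12)/4 = (9/4)*(-15) = -135/4)
(R(-(3 + 5), -6)*(-40))*13 = -135/4*(-40)*13 = 1350*13 = 17550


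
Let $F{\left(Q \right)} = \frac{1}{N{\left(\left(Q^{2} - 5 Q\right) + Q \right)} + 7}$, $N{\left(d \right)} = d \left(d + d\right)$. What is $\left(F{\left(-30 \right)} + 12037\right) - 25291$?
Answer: $- \frac{27579015977}{2080807} \approx -13254.0$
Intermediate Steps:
$N{\left(d \right)} = 2 d^{2}$ ($N{\left(d \right)} = d 2 d = 2 d^{2}$)
$F{\left(Q \right)} = \frac{1}{7 + 2 \left(Q^{2} - 4 Q\right)^{2}}$ ($F{\left(Q \right)} = \frac{1}{2 \left(\left(Q^{2} - 5 Q\right) + Q\right)^{2} + 7} = \frac{1}{2 \left(Q^{2} - 4 Q\right)^{2} + 7} = \frac{1}{7 + 2 \left(Q^{2} - 4 Q\right)^{2}}$)
$\left(F{\left(-30 \right)} + 12037\right) - 25291 = \left(\frac{1}{7 + 2 \left(-30\right)^{2} \left(-4 - 30\right)^{2}} + 12037\right) - 25291 = \left(\frac{1}{7 + 2 \cdot 900 \left(-34\right)^{2}} + 12037\right) - 25291 = \left(\frac{1}{7 + 2 \cdot 900 \cdot 1156} + 12037\right) - 25291 = \left(\frac{1}{7 + 2080800} + 12037\right) - 25291 = \left(\frac{1}{2080807} + 12037\right) - 25291 = \frac{25046673860}{2080807} - 25291 = - \frac{27579015977}{2080807}$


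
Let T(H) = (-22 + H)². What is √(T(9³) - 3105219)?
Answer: I*√2605370 ≈ 1614.1*I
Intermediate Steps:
√(T(9³) - 3105219) = √((-22 + 9³)² - 3105219) = √((-22 + 729)² - 3105219) = √(707² - 3105219) = √(499849 - 3105219) = √(-2605370) = I*√2605370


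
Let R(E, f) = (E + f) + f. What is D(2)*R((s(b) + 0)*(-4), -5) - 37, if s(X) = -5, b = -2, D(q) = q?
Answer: -17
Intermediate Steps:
R(E, f) = E + 2*f
D(2)*R((s(b) + 0)*(-4), -5) - 37 = 2*((-5 + 0)*(-4) + 2*(-5)) - 37 = 2*(-5*(-4) - 10) - 37 = 2*(20 - 10) - 37 = 2*10 - 37 = 20 - 37 = -17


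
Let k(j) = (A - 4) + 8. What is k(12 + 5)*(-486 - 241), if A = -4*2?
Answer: 2908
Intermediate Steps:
A = -8
k(j) = -4 (k(j) = (-8 - 4) + 8 = -12 + 8 = -4)
k(12 + 5)*(-486 - 241) = -4*(-486 - 241) = -4*(-727) = 2908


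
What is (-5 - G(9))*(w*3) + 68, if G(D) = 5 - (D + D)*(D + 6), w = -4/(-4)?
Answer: 848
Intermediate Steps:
w = 1 (w = -4*(-1)/4 = -2*(-1/2) = 1)
G(D) = 5 - 2*D*(6 + D)
(-5 - G(9))*(w*3) + 68 = (-5 - (5 - 12*9 - 2*9**2))*(1*3) + 68 = (-5 - (5 - 108 - 2*81))*3 + 68 = (-5 - (5 - 108 - 162))*3 + 68 = (-5 - 1*(-265))*3 + 68 = (-5 + 265)*3 + 68 = 260*3 + 68 = 780 + 68 = 848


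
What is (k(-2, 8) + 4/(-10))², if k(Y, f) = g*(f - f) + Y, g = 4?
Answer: 144/25 ≈ 5.7600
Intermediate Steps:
k(Y, f) = Y (k(Y, f) = 4*(f - f) + Y = 4*0 + Y = 0 + Y = Y)
(k(-2, 8) + 4/(-10))² = (-2 + 4/(-10))² = (-2 + 4*(-⅒))² = (-2 - ⅖)² = (-12/5)² = 144/25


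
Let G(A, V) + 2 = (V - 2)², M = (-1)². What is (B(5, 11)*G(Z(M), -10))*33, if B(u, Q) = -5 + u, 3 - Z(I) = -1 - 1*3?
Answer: 0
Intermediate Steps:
M = 1
Z(I) = 7 (Z(I) = 3 - (-1 - 1*3) = 3 - (-1 - 3) = 3 - 1*(-4) = 3 + 4 = 7)
G(A, V) = -2 + (-2 + V)² (G(A, V) = -2 + (V - 2)² = -2 + (-2 + V)²)
(B(5, 11)*G(Z(M), -10))*33 = ((-5 + 5)*(-2 + (-2 - 10)²))*33 = (0*(-2 + (-12)²))*33 = (0*(-2 + 144))*33 = (0*142)*33 = 0*33 = 0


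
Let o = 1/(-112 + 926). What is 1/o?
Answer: 814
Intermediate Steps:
o = 1/814 ≈ 0.0012285
1/o = 1/(1/814) = 814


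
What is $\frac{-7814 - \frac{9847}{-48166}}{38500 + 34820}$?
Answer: $- \frac{376359277}{3531531120} \approx -0.10657$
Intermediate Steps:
$\frac{-7814 - \frac{9847}{-48166}}{38500 + 34820} = \frac{-7814 - - \frac{9847}{48166}}{73320} = \left(-7814 + \frac{9847}{48166}\right) \frac{1}{73320} = \left(- \frac{376359277}{48166}\right) \frac{1}{73320} = - \frac{376359277}{3531531120}$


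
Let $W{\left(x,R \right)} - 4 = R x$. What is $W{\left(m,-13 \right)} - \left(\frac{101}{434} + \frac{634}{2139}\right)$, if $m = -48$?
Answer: $\frac{18790243}{29946} \approx 627.47$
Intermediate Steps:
$W{\left(x,R \right)} = 4 + R x$
$W{\left(m,-13 \right)} - \left(\frac{101}{434} + \frac{634}{2139}\right) = \left(4 - -624\right) - \left(\frac{101}{434} + \frac{634}{2139}\right) = \left(4 + 624\right) - \frac{15845}{29946} = 628 - \frac{15845}{29946} = \frac{18790243}{29946}$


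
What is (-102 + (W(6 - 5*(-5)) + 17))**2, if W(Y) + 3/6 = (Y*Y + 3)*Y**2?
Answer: 3432263853769/4 ≈ 8.5807e+11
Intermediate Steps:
W(Y) = -1/2 + Y**2*(3 + Y**2) (W(Y) = -1/2 + (Y*Y + 3)*Y**2 = -1/2 + (Y**2 + 3)*Y**2 = -1/2 + (3 + Y**2)*Y**2 = -1/2 + Y**2*(3 + Y**2))
(-102 + (W(6 - 5*(-5)) + 17))**2 = (-102 + ((-1/2 + (6 - 5*(-5))**4 + 3*(6 - 5*(-5))**2) + 17))**2 = (-102 + ((-1/2 + (6 + 25)**4 + 3*(6 + 25)**2) + 17))**2 = (-102 + ((-1/2 + 31**4 + 3*31**2) + 17))**2 = (-102 + ((-1/2 + 923521 + 3*961) + 17))**2 = (-102 + ((-1/2 + 923521 + 2883) + 17))**2 = (-102 + (1852807/2 + 17))**2 = (-102 + 1852841/2)**2 = (1852637/2)**2 = 3432263853769/4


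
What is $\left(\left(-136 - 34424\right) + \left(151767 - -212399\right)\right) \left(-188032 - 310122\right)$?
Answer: $-164194547324$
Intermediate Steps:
$\left(\left(-136 - 34424\right) + \left(151767 - -212399\right)\right) \left(-188032 - 310122\right) = \left(\left(-136 - 34424\right) + \left(151767 + 212399\right)\right) \left(-498154\right) = \left(-34560 + 364166\right) \left(-498154\right) = 329606 \left(-498154\right) = -164194547324$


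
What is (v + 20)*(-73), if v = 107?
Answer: -9271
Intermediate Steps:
(v + 20)*(-73) = (107 + 20)*(-73) = 127*(-73) = -9271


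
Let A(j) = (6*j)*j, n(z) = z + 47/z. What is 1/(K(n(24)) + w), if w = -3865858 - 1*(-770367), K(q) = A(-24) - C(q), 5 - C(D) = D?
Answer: -24/74208337 ≈ -3.2341e-7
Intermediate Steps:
C(D) = 5 - D
A(j) = 6*j²
K(q) = 3451 + q (K(q) = 6*(-24)² - (5 - q) = 6*576 + (-5 + q) = 3456 + (-5 + q) = 3451 + q)
w = -3095491 (w = -3865858 + 770367 = -3095491)
1/(K(n(24)) + w) = 1/((3451 + (24 + 47/24)) - 3095491) = 1/((3451 + 623/24) - 3095491) = 1/(83447/24 - 3095491) = 1/(-74208337/24) = -24/74208337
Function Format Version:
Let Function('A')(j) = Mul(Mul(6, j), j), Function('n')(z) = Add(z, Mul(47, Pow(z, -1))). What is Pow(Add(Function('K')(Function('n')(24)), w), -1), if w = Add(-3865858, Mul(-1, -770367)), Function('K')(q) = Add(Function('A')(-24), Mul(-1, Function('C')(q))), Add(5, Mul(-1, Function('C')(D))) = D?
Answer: Rational(-24, 74208337) ≈ -3.2341e-7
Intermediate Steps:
Function('C')(D) = Add(5, Mul(-1, D))
Function('A')(j) = Mul(6, Pow(j, 2))
Function('K')(q) = Add(3451, q) (Function('K')(q) = Add(Mul(6, Pow(-24, 2)), Mul(-1, Add(5, Mul(-1, q)))) = Add(Mul(6, 576), Add(-5, q)) = Add(3456, Add(-5, q)) = Add(3451, q))
w = -3095491 (w = Add(-3865858, 770367) = -3095491)
Pow(Add(Function('K')(Function('n')(24)), w), -1) = Pow(Add(Add(3451, Add(24, Mul(47, Pow(24, -1)))), -3095491), -1) = Pow(Add(Add(3451, Add(24, Mul(47, Rational(1, 24)))), -3095491), -1) = Pow(Add(Add(3451, Add(24, Rational(47, 24))), -3095491), -1) = Pow(Add(Add(3451, Rational(623, 24)), -3095491), -1) = Pow(Add(Rational(83447, 24), -3095491), -1) = Pow(Rational(-74208337, 24), -1) = Rational(-24, 74208337)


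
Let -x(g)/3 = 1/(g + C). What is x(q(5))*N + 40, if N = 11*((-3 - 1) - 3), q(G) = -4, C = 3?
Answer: -191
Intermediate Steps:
x(g) = -3/(3 + g) (x(g) = -3/(g + 3) = -3/(3 + g))
N = -77 (N = 11*(-4 - 3) = 11*(-7) = -77)
x(q(5))*N + 40 = -3/(3 - 4)*(-77) + 40 = -3/(-1)*(-77) + 40 = -3*(-1)*(-77) + 40 = 3*(-77) + 40 = -231 + 40 = -191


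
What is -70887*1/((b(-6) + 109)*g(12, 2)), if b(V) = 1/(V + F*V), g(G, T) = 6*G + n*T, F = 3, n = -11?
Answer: -850644/65375 ≈ -13.012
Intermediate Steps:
g(G, T) = -11*T + 6*G (g(G, T) = 6*G - 11*T = -11*T + 6*G)
b(V) = 1/(4*V) (b(V) = 1/(V + 3*V) = 1/(4*V))
-70887*1/((b(-6) + 109)*g(12, 2)) = -70887*1/((-11*2 + 6*12)*((¼)/(-6) + 109)) = -70887*1/((-22 + 72)*((¼)*(-⅙) + 109)) = -70887*1/(50*(-1/24 + 109)) = -70887/(50*(2615/24)) = -70887/65375/12 = -70887*12/65375 = -850644/65375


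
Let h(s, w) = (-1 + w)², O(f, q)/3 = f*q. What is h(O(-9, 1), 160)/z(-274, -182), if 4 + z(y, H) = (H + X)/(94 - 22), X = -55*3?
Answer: -1820232/635 ≈ -2866.5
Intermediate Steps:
X = -165
O(f, q) = 3*f*q (O(f, q) = 3*(f*q) = 3*f*q)
z(y, H) = -151/24 + H/72 (z(y, H) = -4 + (H - 165)/(94 - 22) = -4 + (-165 + H)/72 = -4 + (-165 + H)*(1/72) = -4 + (-55/24 + H/72) = -151/24 + H/72)
h(O(-9, 1), 160)/z(-274, -182) = (-1 + 160)²/(-151/24 + (1/72)*(-182)) = 159²/(-151/24 - 91/36) = 25281/(-635/72) = 25281*(-72/635) = -1820232/635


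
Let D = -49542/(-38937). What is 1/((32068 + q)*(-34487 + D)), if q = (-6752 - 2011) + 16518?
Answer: -12979/17824386884157 ≈ -7.2816e-10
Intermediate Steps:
D = 16514/12979 (D = -49542*(-1/38937) = 16514/12979 ≈ 1.2724)
q = 7755 (q = -8763 + 16518 = 7755)
1/((32068 + q)*(-34487 + D)) = 1/((32068 + 7755)*(-34487 + 16514/12979)) = 1/(39823*(-447590259/12979)) = 1/(-17824386884157/12979) = -12979/17824386884157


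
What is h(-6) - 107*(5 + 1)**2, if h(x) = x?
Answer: -3858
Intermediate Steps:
h(-6) - 107*(5 + 1)**2 = -6 - 107*(5 + 1)**2 = -6 - 107*6**2 = -6 - 107*36 = -6 - 3852 = -3858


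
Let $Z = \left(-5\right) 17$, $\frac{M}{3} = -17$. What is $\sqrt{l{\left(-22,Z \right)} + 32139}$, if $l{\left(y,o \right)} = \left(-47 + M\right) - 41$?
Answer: $80 \sqrt{5} \approx 178.89$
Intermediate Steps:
$M = -51$ ($M = 3 \left(-17\right) = -51$)
$Z = -85$
$l{\left(y,o \right)} = -139$ ($l{\left(y,o \right)} = \left(-47 - 51\right) - 41 = -98 - 41 = -139$)
$\sqrt{l{\left(-22,Z \right)} + 32139} = \sqrt{-139 + 32139} = \sqrt{32000} = 80 \sqrt{5}$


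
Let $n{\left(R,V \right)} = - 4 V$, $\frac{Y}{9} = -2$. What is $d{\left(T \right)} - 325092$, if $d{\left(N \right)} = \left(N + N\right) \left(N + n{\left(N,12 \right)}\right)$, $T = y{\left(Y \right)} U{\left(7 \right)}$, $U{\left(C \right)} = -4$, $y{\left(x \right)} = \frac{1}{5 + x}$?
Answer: $- \frac{54945508}{169} \approx -3.2512 \cdot 10^{5}$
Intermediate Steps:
$Y = -18$ ($Y = 9 \left(-2\right) = -18$)
$T = \frac{4}{13}$ ($T = \frac{1}{5 - 18} \left(-4\right) = \frac{1}{-13} \left(-4\right) = \left(- \frac{1}{13}\right) \left(-4\right) = \frac{4}{13} \approx 0.30769$)
$d{\left(N \right)} = 2 N \left(-48 + N\right)$ ($d{\left(N \right)} = \left(N + N\right) \left(N - 48\right) = 2 N \left(N - 48\right) = 2 N \left(-48 + N\right)$)
$d{\left(T \right)} - 325092 = 2 \cdot \frac{4}{13} \left(-48 + \frac{4}{13}\right) - 325092 = 2 \cdot \frac{4}{13} \left(- \frac{620}{13}\right) - 325092 = - \frac{4960}{169} - 325092 = - \frac{54945508}{169}$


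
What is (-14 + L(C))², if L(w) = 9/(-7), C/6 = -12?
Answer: 11449/49 ≈ 233.65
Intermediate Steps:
C = -72 (C = 6*(-12) = -72)
L(w) = -9/7 (L(w) = 9*(-⅐) = -9/7)
(-14 + L(C))² = (-14 - 9/7)² = (-107/7)² = 11449/49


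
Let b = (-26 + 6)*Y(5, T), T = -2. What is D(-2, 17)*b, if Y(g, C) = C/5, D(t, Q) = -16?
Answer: -128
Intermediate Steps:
Y(g, C) = C/5 (Y(g, C) = C*(⅕) = C/5)
b = 8 (b = (-26 + 6)*((⅕)*(-2)) = -20*(-⅖) = 8)
D(-2, 17)*b = -16*8 = -128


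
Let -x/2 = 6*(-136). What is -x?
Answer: -1632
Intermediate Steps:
x = 1632 (x = -12*(-136) = -2*(-816) = 1632)
-x = -1*1632 = -1632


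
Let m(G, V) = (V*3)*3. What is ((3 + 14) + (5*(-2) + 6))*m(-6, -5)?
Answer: -585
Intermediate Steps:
m(G, V) = 9*V (m(G, V) = (3*V)*3 = 9*V)
((3 + 14) + (5*(-2) + 6))*m(-6, -5) = ((3 + 14) + (5*(-2) + 6))*(9*(-5)) = (17 + (-10 + 6))*(-45) = (17 - 4)*(-45) = 13*(-45) = -585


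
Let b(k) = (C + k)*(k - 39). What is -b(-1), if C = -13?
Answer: -560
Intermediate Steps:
b(k) = (-39 + k)*(-13 + k) (b(k) = (-13 + k)*(k - 39) = (-13 + k)*(-39 + k) = (-39 + k)*(-13 + k))
-b(-1) = -(507 + (-1)² - 52*(-1)) = -(507 + 1 + 52) = -1*560 = -560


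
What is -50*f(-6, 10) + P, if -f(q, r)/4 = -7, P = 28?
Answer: -1372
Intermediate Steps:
f(q, r) = 28 (f(q, r) = -4*(-7) = 28)
-50*f(-6, 10) + P = -50*28 + 28 = -1400 + 28 = -1372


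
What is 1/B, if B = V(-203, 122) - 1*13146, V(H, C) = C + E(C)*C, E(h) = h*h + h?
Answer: 1/1817708 ≈ 5.5014e-7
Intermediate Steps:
E(h) = h + h**2 (E(h) = h**2 + h = h + h**2)
V(H, C) = C + C**2*(1 + C) (V(H, C) = C + (C*(1 + C))*C = C + C**2*(1 + C))
B = 1817708 (B = 122*(1 + 122*(1 + 122)) - 1*13146 = 122*(1 + 122*123) - 13146 = 122*(1 + 15006) - 13146 = 122*15007 - 13146 = 1830854 - 13146 = 1817708)
1/B = 1/1817708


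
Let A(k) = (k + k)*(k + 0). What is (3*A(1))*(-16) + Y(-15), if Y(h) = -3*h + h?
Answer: -66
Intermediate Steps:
A(k) = 2*k**2 (A(k) = (2*k)*k = 2*k**2)
Y(h) = -2*h
(3*A(1))*(-16) + Y(-15) = (3*(2*1**2))*(-16) - 2*(-15) = (3*(2*1))*(-16) + 30 = (3*2)*(-16) + 30 = 6*(-16) + 30 = -96 + 30 = -66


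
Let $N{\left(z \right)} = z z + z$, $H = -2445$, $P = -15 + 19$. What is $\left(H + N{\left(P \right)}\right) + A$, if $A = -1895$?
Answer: $-4320$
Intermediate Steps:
$P = 4$
$N{\left(z \right)} = z + z^{2}$ ($N{\left(z \right)} = z^{2} + z = z + z^{2}$)
$\left(H + N{\left(P \right)}\right) + A = \left(-2445 + 4 \left(1 + 4\right)\right) - 1895 = \left(-2445 + 4 \cdot 5\right) - 1895 = \left(-2445 + 20\right) - 1895 = -2425 - 1895 = -4320$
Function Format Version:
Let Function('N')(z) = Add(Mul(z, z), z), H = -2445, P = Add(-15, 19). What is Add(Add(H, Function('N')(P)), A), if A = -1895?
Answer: -4320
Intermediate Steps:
P = 4
Function('N')(z) = Add(z, Pow(z, 2)) (Function('N')(z) = Add(Pow(z, 2), z) = Add(z, Pow(z, 2)))
Add(Add(H, Function('N')(P)), A) = Add(Add(-2445, Mul(4, Add(1, 4))), -1895) = Add(Add(-2445, Mul(4, 5)), -1895) = Add(Add(-2445, 20), -1895) = Add(-2425, -1895) = -4320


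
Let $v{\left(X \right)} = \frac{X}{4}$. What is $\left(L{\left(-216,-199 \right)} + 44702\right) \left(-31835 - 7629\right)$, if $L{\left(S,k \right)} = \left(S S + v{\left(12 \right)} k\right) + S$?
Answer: $-3573267880$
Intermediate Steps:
$v{\left(X \right)} = \frac{X}{4}$ ($v{\left(X \right)} = X \frac{1}{4} = \frac{X}{4}$)
$L{\left(S,k \right)} = S + S^{2} + 3 k$ ($L{\left(S,k \right)} = \left(S S + \frac{1}{4} \cdot 12 k\right) + S = \left(S^{2} + 3 k\right) + S = S + S^{2} + 3 k$)
$\left(L{\left(-216,-199 \right)} + 44702\right) \left(-31835 - 7629\right) = \left(\left(-216 + \left(-216\right)^{2} + 3 \left(-199\right)\right) + 44702\right) \left(-31835 - 7629\right) = \left(\left(-216 + 46656 - 597\right) + 44702\right) \left(-39464\right) = \left(45843 + 44702\right) \left(-39464\right) = 90545 \left(-39464\right) = -3573267880$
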